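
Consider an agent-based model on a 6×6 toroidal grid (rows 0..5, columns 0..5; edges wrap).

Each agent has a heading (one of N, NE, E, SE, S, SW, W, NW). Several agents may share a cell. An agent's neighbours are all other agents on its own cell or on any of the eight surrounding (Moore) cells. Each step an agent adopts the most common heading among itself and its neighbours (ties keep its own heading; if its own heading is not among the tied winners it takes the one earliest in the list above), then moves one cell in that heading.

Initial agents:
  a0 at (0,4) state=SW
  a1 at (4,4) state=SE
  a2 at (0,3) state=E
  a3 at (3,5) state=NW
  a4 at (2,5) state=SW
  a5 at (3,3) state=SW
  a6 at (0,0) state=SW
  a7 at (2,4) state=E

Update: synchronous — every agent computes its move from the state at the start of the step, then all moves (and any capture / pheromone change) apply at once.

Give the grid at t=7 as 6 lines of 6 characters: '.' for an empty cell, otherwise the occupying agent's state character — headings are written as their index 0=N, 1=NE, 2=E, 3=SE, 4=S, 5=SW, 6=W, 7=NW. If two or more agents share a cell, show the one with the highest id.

t=1: a0@(1,3):SW a1@(5,5):SE a2@(0,4):E a3@(2,4):NW a4@(3,4):SW a5@(4,2):SW a6@(1,5):SW a7@(3,3):SW
t=2: a0@(2,2):SW a1@(0,0):SE a2@(1,3):SW a3@(3,3):SW a4@(4,3):SW a5@(5,1):SW a6@(2,4):SW a7@(4,2):SW
t=3: a0@(3,1):SW a1@(1,1):SE a2@(2,2):SW a3@(4,2):SW a4@(5,2):SW a5@(0,0):SW a6@(3,3):SW a7@(5,1):SW
t=4: a0@(4,0):SW a1@(2,0):SW a2@(3,1):SW a3@(5,1):SW a4@(0,1):SW a5@(1,5):SW a6@(4,2):SW a7@(0,0):SW
t=5: a0@(5,5):SW a1@(3,5):SW a2@(4,0):SW a3@(0,0):SW a4@(1,0):SW a5@(2,4):SW a6@(5,1):SW a7@(1,5):SW
t=6: a0@(0,4):SW a1@(4,4):SW a2@(5,5):SW a3@(1,5):SW a4@(2,5):SW a5@(3,3):SW a6@(0,0):SW a7@(2,4):SW
t=7: a0@(1,3):SW a1@(5,3):SW a2@(0,4):SW a3@(2,4):SW a4@(3,4):SW a5@(4,2):SW a6@(1,5):SW a7@(3,3):SW

....5.
...5.5
....5.
...55.
..5...
...5..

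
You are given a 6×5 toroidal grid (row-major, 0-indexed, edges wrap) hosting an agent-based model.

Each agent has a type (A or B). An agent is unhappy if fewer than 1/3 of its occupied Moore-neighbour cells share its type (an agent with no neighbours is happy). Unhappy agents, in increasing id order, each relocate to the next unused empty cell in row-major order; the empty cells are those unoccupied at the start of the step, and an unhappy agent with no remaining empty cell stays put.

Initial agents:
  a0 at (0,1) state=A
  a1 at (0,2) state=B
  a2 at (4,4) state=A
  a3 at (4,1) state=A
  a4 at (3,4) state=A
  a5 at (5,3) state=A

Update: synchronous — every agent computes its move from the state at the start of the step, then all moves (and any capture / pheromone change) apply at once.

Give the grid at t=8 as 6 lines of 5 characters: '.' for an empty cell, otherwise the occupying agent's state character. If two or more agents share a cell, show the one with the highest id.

B.A..
.....
.....
....A
.A..A
...A.

t=1: a0@(0,0):A a1@(0,3):B a2@(4,4):A a3@(4,1):A a4@(3,4):A a5@(5,3):A
t=2: a0@(0,0):A a1@(0,1):B a2@(4,4):A a3@(4,1):A a4@(3,4):A a5@(5,3):A
t=3: a0@(0,2):A a1@(0,3):B a2@(4,4):A a3@(4,1):A a4@(3,4):A a5@(5,3):A
t=4: a0@(0,2):A a1@(0,0):B a2@(4,4):A a3@(4,1):A a4@(3,4):A a5@(5,3):A
t=5: (unchanged — steady state)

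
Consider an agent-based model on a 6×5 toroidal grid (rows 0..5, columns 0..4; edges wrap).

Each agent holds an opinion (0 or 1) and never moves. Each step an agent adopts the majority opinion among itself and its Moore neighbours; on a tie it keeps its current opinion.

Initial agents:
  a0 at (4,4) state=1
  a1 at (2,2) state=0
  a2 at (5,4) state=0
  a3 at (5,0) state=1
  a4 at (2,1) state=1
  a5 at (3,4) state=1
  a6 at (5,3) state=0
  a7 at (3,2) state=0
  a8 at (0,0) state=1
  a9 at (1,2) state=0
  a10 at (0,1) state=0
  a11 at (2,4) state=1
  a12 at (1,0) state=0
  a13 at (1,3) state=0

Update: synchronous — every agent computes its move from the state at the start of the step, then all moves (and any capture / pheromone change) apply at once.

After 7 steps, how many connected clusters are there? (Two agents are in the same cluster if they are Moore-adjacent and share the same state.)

2

t=1: a0@(4,4):1 a1@(2,2):0 a2@(5,4):1 a3@(5,0):1 a4@(2,1):0 a5@(3,4):1 a6@(5,3):0 a7@(3,2):0 a8@(0,0):0 a9@(1,2):0 a10@(0,1):0 a11@(2,4):1 a12@(1,0):1 a13@(1,3):0
t=2: a0@(4,4):1 a1@(2,2):0 a2@(5,4):1 a3@(5,0):1 a4@(2,1):0 a5@(3,4):1 a6@(5,3):1 a7@(3,2):0 a8@(0,0):1 a9@(1,2):0 a10@(0,1):0 a11@(2,4):1 a12@(1,0):0 a13@(1,3):0
t=3: (unchanged — steady state)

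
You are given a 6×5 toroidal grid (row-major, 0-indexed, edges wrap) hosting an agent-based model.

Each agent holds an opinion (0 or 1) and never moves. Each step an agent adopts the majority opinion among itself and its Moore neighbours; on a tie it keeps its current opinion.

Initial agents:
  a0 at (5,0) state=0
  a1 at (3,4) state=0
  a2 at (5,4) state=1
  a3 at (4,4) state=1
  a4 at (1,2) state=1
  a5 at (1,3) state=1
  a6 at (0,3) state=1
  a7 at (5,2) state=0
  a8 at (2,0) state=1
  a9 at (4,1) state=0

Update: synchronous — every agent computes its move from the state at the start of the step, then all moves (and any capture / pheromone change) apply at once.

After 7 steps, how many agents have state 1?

t=1: a0@(5,0):0 a1@(3,4):1 a2@(5,4):1 a3@(4,4):1 a4@(1,2):1 a5@(1,3):1 a6@(0,3):1 a7@(5,2):0 a8@(2,0):1 a9@(4,1):0
t=2: (unchanged — steady state)

7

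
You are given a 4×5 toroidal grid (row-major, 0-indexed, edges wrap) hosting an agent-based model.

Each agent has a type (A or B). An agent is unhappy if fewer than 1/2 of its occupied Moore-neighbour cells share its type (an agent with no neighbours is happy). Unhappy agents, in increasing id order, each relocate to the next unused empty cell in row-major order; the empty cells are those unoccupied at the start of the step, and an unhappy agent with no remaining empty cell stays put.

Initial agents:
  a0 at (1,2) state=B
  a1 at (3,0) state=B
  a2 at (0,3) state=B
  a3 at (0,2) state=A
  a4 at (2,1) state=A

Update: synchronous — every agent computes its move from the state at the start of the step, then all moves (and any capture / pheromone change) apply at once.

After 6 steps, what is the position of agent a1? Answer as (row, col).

t=1: a0@(0,0):B a1@(0,1):B a2@(0,3):B a3@(0,4):A a4@(1,0):A
t=2: a0@(0,2):B a1@(0,1):B a2@(1,1):B a3@(1,2):A a4@(1,3):A
t=3: a0@(0,2):B a1@(0,1):B a2@(1,1):B a3@(0,0):A a4@(1,3):A
t=4: a0@(0,2):B a1@(0,1):B a2@(1,1):B a3@(0,3):A a4@(0,4):A
t=5: (unchanged — steady state)

(0, 1)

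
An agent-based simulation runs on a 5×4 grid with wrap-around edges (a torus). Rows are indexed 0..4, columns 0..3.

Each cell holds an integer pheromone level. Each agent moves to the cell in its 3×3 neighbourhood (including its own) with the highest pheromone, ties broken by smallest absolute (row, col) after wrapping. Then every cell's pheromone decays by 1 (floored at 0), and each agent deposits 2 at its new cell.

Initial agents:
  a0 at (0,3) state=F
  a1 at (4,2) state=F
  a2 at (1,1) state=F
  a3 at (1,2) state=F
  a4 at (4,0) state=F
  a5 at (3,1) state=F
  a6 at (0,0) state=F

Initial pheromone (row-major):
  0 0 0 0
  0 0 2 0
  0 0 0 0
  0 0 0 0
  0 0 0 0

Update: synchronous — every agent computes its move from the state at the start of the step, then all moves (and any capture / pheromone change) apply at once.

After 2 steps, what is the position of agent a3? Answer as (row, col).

(1, 2)

t=1: a0@(1,2) a1@(0,1) a2@(1,2) a3@(1,2) a4@(0,0) a5@(2,0) a6@(0,0) | pheromone: 4 2 0 0 / 0 0 7 0 / 2 0 0 0 / 0 0 0 0 / 0 0 0 0
t=2: a0@(1,2) a1@(1,2) a2@(1,2) a3@(1,2) a4@(0,0) a5@(2,0) a6@(0,0) | pheromone: 7 1 0 0 / 0 0 14 0 / 3 0 0 0 / 0 0 0 0 / 0 0 0 0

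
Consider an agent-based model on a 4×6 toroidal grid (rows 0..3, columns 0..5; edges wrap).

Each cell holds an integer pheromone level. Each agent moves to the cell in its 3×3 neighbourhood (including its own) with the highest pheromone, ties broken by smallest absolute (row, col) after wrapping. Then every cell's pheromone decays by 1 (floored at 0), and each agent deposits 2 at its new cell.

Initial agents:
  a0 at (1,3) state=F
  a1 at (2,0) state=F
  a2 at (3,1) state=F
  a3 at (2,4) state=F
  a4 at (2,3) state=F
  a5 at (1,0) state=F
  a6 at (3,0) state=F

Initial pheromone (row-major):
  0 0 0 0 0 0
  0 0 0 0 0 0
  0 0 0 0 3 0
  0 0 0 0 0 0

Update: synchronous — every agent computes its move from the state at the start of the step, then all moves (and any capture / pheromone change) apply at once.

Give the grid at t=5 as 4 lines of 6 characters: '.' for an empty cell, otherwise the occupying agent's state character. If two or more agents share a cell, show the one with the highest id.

t=1: a0@(2,4) a1@(1,0) a2@(0,0) a3@(2,4) a4@(2,4) a5@(0,0) a6@(0,0) | pheromone: 6 0 0 0 0 0 / 2 0 0 0 0 0 / 0 0 0 0 8 0 / 0 0 0 0 0 0
t=2: a0@(2,4) a1@(0,0) a2@(0,0) a3@(2,4) a4@(2,4) a5@(0,0) a6@(0,0) | pheromone: 13 0 0 0 0 0 / 1 0 0 0 0 0 / 0 0 0 0 13 0 / 0 0 0 0 0 0
t=3: a0@(2,4) a1@(0,0) a2@(0,0) a3@(2,4) a4@(2,4) a5@(0,0) a6@(0,0) | pheromone: 20 0 0 0 0 0 / 0 0 0 0 0 0 / 0 0 0 0 18 0 / 0 0 0 0 0 0
t=4: a0@(2,4) a1@(0,0) a2@(0,0) a3@(2,4) a4@(2,4) a5@(0,0) a6@(0,0) | pheromone: 27 0 0 0 0 0 / 0 0 0 0 0 0 / 0 0 0 0 23 0 / 0 0 0 0 0 0
t=5: a0@(2,4) a1@(0,0) a2@(0,0) a3@(2,4) a4@(2,4) a5@(0,0) a6@(0,0) | pheromone: 34 0 0 0 0 0 / 0 0 0 0 0 0 / 0 0 0 0 28 0 / 0 0 0 0 0 0

F.....
......
....F.
......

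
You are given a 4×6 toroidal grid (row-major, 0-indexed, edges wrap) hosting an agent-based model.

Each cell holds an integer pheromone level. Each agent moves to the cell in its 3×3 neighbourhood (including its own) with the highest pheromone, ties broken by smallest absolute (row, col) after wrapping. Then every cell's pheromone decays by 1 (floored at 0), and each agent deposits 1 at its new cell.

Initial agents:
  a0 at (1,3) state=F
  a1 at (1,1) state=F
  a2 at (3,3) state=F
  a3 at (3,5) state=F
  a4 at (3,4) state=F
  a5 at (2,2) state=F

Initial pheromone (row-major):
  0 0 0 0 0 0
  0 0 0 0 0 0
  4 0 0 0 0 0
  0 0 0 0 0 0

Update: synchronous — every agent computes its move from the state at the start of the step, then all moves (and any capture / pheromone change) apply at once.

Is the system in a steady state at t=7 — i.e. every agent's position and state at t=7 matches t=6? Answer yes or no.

t=1: a0@(0,2) a1@(2,0) a2@(0,2) a3@(2,0) a4@(0,3) a5@(1,1) | pheromone: 0 0 2 1 0 0 / 0 1 0 0 0 0 / 5 0 0 0 0 0 / 0 0 0 0 0 0
t=2: a0@(0,2) a1@(2,0) a2@(0,2) a3@(2,0) a4@(0,2) a5@(2,0) | pheromone: 0 0 4 0 0 0 / 0 0 0 0 0 0 / 7 0 0 0 0 0 / 0 0 0 0 0 0
t=3: a0@(0,2) a1@(2,0) a2@(0,2) a3@(2,0) a4@(0,2) a5@(2,0) | pheromone: 0 0 6 0 0 0 / 0 0 0 0 0 0 / 9 0 0 0 0 0 / 0 0 0 0 0 0
t=4: a0@(0,2) a1@(2,0) a2@(0,2) a3@(2,0) a4@(0,2) a5@(2,0) | pheromone: 0 0 8 0 0 0 / 0 0 0 0 0 0 / 11 0 0 0 0 0 / 0 0 0 0 0 0
t=5: a0@(0,2) a1@(2,0) a2@(0,2) a3@(2,0) a4@(0,2) a5@(2,0) | pheromone: 0 0 10 0 0 0 / 0 0 0 0 0 0 / 13 0 0 0 0 0 / 0 0 0 0 0 0
t=6: a0@(0,2) a1@(2,0) a2@(0,2) a3@(2,0) a4@(0,2) a5@(2,0) | pheromone: 0 0 12 0 0 0 / 0 0 0 0 0 0 / 15 0 0 0 0 0 / 0 0 0 0 0 0
t=7: a0@(0,2) a1@(2,0) a2@(0,2) a3@(2,0) a4@(0,2) a5@(2,0) | pheromone: 0 0 14 0 0 0 / 0 0 0 0 0 0 / 17 0 0 0 0 0 / 0 0 0 0 0 0

yes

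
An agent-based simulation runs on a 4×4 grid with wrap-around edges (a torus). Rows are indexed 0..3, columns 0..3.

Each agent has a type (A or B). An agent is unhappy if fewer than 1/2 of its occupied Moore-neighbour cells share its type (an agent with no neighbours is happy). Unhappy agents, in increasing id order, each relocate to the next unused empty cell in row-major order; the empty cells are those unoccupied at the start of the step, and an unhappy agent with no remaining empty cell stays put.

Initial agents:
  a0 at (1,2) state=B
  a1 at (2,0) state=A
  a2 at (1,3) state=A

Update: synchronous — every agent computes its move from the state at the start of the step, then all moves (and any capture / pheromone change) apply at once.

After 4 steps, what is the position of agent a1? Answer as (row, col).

(2, 0)

t=1: a0@(0,0):B a1@(2,0):A a2@(1,3):A
t=2: a0@(0,1):B a1@(2,0):A a2@(1,3):A
t=3: (unchanged — steady state)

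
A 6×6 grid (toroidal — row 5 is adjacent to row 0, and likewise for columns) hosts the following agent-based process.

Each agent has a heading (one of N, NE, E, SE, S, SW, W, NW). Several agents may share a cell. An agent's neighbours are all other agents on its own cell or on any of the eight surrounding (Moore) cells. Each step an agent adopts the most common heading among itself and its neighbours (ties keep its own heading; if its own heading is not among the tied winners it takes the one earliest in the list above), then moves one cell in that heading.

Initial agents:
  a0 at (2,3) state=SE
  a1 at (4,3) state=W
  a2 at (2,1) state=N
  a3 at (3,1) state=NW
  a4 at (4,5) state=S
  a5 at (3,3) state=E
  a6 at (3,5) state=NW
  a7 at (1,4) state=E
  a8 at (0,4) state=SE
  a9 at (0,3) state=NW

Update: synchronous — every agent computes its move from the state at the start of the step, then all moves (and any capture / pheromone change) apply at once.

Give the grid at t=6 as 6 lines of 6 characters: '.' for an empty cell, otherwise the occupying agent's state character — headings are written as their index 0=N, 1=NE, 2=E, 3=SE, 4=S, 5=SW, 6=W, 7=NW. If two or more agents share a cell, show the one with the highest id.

t=1: a0@(2,4):E a1@(4,2):W a2@(1,1):N a3@(2,0):NW a4@(5,5):S a5@(3,4):E a6@(2,4):NW a7@(2,5):SE a8@(1,5):SE a9@(5,2):NW
t=2: a0@(2,5):E a1@(4,1):W a2@(0,1):N a3@(3,1):SE a4@(0,5):S a5@(3,5):E a6@(2,5):E a7@(3,0):SE a8@(2,0):SE a9@(4,1):NW
t=3: a0@(2,0):E a1@(5,2):SE a2@(5,1):N a3@(4,2):SE a4@(1,5):S a5@(3,0):E a6@(2,0):E a7@(4,1):SE a8@(3,1):SE a9@(5,2):SE
t=4: a0@(2,1):E a1@(0,3):SE a2@(0,2):SE a3@(5,3):SE a4@(1,0):E a5@(3,1):E a6@(2,1):E a7@(5,2):SE a8@(4,2):SE a9@(0,3):SE
t=5: a0@(2,2):E a1@(1,4):SE a2@(1,3):SE a3@(0,4):SE a4@(1,1):E a5@(3,2):E a6@(2,2):E a7@(0,3):SE a8@(5,3):SE a9@(1,4):SE
t=6: a0@(2,3):E a1@(2,5):SE a2@(2,4):SE a3@(1,5):SE a4@(1,2):E a5@(3,3):E a6@(2,3):E a7@(1,4):SE a8@(0,4):SE a9@(2,5):SE

....3.
..2.33
...233
...2..
......
......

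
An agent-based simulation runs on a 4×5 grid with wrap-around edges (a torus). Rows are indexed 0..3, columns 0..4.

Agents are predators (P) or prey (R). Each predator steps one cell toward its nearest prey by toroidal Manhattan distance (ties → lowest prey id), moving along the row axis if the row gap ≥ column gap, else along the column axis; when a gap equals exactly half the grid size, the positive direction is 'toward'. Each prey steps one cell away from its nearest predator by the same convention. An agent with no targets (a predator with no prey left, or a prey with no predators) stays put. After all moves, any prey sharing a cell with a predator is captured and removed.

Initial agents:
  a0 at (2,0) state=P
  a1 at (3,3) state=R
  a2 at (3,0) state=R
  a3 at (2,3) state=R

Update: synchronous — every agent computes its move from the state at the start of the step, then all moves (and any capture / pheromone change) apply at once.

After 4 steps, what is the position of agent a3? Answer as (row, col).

t=1: a0@(3,0):P a1@(3,2):R a2@(0,0):R a3@(2,2):R
t=2: a0@(0,0):P a1@(3,3):R a2@(1,0):R a3@(2,3):R
t=3: a0@(1,0):P a1@(3,2):R a2@(2,0):R a3@(1,3):R
t=4: a0@(2,0):P a1@(2,2):R a2@(3,0):R a3@(1,2):R

(1, 2)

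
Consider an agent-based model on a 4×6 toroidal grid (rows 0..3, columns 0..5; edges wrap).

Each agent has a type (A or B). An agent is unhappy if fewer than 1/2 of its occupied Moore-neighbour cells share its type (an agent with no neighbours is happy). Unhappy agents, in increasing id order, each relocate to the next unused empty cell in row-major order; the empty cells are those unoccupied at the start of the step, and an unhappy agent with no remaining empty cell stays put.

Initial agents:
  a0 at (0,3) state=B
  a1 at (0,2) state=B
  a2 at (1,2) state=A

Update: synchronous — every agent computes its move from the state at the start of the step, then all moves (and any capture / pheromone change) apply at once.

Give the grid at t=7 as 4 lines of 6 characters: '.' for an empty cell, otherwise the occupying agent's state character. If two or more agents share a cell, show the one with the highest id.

A.BB..
......
......
......

t=1: a0@(0,3):B a1@(0,2):B a2@(0,0):A
t=2: (unchanged — steady state)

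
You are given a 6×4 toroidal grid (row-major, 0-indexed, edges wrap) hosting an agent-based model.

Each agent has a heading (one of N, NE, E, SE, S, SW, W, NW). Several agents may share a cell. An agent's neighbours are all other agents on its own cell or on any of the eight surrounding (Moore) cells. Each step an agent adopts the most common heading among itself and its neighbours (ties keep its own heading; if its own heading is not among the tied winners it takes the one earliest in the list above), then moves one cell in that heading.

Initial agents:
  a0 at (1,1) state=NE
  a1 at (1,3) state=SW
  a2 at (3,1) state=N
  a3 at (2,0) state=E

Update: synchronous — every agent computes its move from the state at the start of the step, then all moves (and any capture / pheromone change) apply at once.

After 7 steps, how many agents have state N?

t=1: a0@(0,2):NE a1@(2,2):SW a2@(2,1):N a3@(2,1):E
t=2: a0@(5,3):NE a1@(3,1):SW a2@(1,1):N a3@(2,2):E
t=3: a0@(4,0):NE a1@(4,0):SW a2@(0,1):N a3@(2,3):E
t=4: a0@(3,1):NE a1@(5,3):SW a2@(5,1):N a3@(2,0):E
t=5: a0@(2,2):NE a1@(0,2):SW a2@(4,1):N a3@(2,1):E
t=6: a0@(1,3):NE a1@(1,1):SW a2@(3,1):N a3@(2,2):E
t=7: a0@(0,0):NE a1@(2,0):SW a2@(2,1):N a3@(2,3):E

1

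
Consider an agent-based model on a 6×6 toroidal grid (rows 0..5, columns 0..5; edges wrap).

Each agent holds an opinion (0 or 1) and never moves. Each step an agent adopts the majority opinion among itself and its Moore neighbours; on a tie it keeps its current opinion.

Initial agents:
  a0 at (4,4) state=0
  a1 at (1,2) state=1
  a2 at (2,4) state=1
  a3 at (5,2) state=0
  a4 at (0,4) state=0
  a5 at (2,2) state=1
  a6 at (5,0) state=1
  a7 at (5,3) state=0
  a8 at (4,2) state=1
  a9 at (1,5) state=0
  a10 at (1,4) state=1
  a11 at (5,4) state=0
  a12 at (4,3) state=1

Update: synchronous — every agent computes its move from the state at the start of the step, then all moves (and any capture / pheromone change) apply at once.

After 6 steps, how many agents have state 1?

5

t=1: a0@(4,4):0 a1@(1,2):1 a2@(2,4):1 a3@(5,2):0 a4@(0,4):0 a5@(2,2):1 a6@(5,0):1 a7@(5,3):0 a8@(4,2):1 a9@(1,5):0 a10@(1,4):1 a11@(5,4):0 a12@(4,3):0
t=2: a0@(4,4):0 a1@(1,2):1 a2@(2,4):1 a3@(5,2):0 a4@(0,4):0 a5@(2,2):1 a6@(5,0):1 a7@(5,3):0 a8@(4,2):0 a9@(1,5):0 a10@(1,4):1 a11@(5,4):0 a12@(4,3):0
t=3: (unchanged — steady state)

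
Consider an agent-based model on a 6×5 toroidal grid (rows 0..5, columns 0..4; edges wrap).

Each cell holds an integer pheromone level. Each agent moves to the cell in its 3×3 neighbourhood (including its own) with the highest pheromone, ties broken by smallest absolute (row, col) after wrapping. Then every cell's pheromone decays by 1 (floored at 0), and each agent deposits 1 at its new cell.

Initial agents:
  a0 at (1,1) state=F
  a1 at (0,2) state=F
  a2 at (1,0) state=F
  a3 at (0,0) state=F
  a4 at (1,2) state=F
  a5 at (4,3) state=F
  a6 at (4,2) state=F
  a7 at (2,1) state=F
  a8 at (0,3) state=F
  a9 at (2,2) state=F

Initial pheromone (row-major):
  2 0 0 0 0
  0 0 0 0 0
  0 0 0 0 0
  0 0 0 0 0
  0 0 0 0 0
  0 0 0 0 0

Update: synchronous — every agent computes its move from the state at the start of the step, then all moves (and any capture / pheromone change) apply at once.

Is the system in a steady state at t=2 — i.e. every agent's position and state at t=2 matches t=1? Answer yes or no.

t=1: a0@(0,0) a1@(0,1) a2@(0,0) a3@(0,0) a4@(0,1) a5@(3,2) a6@(3,1) a7@(1,0) a8@(0,2) a9@(1,1) | pheromone: 4 2 1 0 0 / 1 1 0 0 0 / 0 0 0 0 0 / 0 1 1 0 0 / 0 0 0 0 0 / 0 0 0 0 0
t=2: a0@(0,0) a1@(0,0) a2@(0,0) a3@(0,0) a4@(0,0) a5@(3,1) a6@(3,1) a7@(0,0) a8@(0,1) a9@(0,0) | pheromone: 10 2 0 0 0 / 0 0 0 0 0 / 0 0 0 0 0 / 0 2 0 0 0 / 0 0 0 0 0 / 0 0 0 0 0

no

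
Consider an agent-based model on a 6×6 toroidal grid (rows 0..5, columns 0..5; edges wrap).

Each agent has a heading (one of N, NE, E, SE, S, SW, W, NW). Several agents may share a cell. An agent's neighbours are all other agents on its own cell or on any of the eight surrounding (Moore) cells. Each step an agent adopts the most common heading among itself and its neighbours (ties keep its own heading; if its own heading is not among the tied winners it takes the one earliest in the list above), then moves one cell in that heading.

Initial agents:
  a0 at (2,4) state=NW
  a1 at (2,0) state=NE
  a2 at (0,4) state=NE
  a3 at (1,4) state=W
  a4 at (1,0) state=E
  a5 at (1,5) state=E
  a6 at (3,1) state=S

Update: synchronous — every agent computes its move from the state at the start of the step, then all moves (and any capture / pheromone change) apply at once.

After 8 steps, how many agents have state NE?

t=1: a0@(1,3):NW a1@(2,1):E a2@(5,5):NE a3@(1,3):W a4@(1,1):E a5@(1,0):E a6@(4,1):S
t=2: a0@(0,2):NW a1@(2,2):E a2@(4,0):NE a3@(1,2):W a4@(1,2):E a5@(1,1):E a6@(5,1):S
t=3: a0@(0,3):E a1@(2,3):E a2@(3,1):NE a3@(1,3):E a4@(1,3):E a5@(1,2):E a6@(0,1):S
t=4: a0@(0,4):E a1@(2,4):E a2@(2,2):NE a3@(1,4):E a4@(1,4):E a5@(1,3):E a6@(1,1):S
t=5: a0@(0,5):E a1@(2,5):E a2@(1,3):NE a3@(1,5):E a4@(1,5):E a5@(1,4):E a6@(2,1):S
t=6: a0@(0,0):E a1@(2,0):E a2@(0,4):NE a3@(1,0):E a4@(1,0):E a5@(1,5):E a6@(3,1):S
t=7: a0@(0,1):E a1@(2,1):E a2@(5,5):NE a3@(1,1):E a4@(1,1):E a5@(1,0):E a6@(4,1):S
t=8: a0@(0,2):E a1@(2,2):E a2@(4,0):NE a3@(1,2):E a4@(1,2):E a5@(1,1):E a6@(5,1):S

1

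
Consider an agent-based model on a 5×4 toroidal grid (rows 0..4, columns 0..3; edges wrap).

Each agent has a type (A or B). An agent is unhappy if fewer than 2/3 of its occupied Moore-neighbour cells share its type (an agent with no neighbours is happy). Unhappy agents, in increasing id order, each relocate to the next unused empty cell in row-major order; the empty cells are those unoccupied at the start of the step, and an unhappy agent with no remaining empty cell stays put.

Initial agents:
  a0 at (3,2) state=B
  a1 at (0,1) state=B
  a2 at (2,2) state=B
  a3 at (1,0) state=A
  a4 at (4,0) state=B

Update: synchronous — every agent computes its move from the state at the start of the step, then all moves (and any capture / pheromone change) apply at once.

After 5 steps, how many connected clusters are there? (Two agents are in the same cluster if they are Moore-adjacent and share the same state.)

3

t=1: a0@(3,2):B a1@(0,0):B a2@(2,2):B a3@(0,2):A a4@(4,0):B
t=2: (unchanged — steady state)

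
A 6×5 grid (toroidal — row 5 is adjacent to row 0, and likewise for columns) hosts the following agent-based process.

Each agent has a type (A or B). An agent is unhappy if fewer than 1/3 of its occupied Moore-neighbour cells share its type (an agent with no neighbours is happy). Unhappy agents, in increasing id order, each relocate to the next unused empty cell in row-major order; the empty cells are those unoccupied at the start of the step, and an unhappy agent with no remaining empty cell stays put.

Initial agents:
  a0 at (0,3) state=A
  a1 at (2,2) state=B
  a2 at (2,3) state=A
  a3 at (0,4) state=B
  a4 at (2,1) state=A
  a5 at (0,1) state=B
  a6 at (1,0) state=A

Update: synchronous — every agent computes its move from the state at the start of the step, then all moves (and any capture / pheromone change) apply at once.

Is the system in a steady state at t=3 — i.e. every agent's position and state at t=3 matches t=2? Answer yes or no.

t=1: a0@(0,0):A a1@(0,2):B a2@(1,1):A a3@(1,2):B a4@(2,1):A a5@(1,3):B a6@(1,0):A
t=2: (unchanged — steady state)

yes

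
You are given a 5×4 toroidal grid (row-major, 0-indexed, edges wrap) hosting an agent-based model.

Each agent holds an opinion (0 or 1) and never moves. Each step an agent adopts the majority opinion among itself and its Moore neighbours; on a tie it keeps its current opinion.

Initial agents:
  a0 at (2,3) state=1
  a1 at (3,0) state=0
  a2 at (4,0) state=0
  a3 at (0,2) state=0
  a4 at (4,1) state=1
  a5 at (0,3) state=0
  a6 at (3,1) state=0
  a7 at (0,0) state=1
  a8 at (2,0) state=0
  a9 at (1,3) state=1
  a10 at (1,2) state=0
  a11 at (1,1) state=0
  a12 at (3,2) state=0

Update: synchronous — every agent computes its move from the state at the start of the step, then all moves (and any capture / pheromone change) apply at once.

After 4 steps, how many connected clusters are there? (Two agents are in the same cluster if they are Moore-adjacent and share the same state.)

t=1: a0@(2,3):0 a1@(3,0):0 a2@(4,0):0 a3@(0,2):0 a4@(4,1):0 a5@(0,3):0 a6@(3,1):0 a7@(0,0):1 a8@(2,0):0 a9@(1,3):0 a10@(1,2):0 a11@(1,1):0 a12@(3,2):0
t=2: a0@(2,3):0 a1@(3,0):0 a2@(4,0):0 a3@(0,2):0 a4@(4,1):0 a5@(0,3):0 a6@(3,1):0 a7@(0,0):0 a8@(2,0):0 a9@(1,3):0 a10@(1,2):0 a11@(1,1):0 a12@(3,2):0
t=3: (unchanged — steady state)

1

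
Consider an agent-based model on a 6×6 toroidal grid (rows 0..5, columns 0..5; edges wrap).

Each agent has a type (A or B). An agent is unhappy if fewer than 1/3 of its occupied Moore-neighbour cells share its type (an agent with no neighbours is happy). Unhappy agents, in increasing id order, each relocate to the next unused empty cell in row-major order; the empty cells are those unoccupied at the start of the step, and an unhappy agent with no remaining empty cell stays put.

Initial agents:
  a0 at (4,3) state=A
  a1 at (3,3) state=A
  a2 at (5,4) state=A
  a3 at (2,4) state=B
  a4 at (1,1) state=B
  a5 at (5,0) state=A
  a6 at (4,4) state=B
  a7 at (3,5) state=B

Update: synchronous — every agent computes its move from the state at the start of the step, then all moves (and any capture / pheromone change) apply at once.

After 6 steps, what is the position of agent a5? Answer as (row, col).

(0, 1)

t=1: a0@(4,3):A a1@(3,3):A a2@(5,4):A a3@(2,4):B a4@(1,1):B a5@(5,0):A a6@(0,0):B a7@(3,5):B
t=2: a0@(4,3):A a1@(3,3):A a2@(5,4):A a3@(2,4):B a4@(1,1):B a5@(0,1):A a6@(0,0):B a7@(3,5):B
t=3: a0@(4,3):A a1@(3,3):A a2@(5,4):A a3@(2,4):B a4@(1,1):B a5@(0,2):A a6@(0,0):B a7@(3,5):B
t=4: a0@(4,3):A a1@(3,3):A a2@(5,4):A a3@(2,4):B a4@(1,1):B a5@(0,1):A a6@(0,0):B a7@(3,5):B
t=5: a0@(4,3):A a1@(3,3):A a2@(5,4):A a3@(2,4):B a4@(1,1):B a5@(0,2):A a6@(0,0):B a7@(3,5):B
t=6: a0@(4,3):A a1@(3,3):A a2@(5,4):A a3@(2,4):B a4@(1,1):B a5@(0,1):A a6@(0,0):B a7@(3,5):B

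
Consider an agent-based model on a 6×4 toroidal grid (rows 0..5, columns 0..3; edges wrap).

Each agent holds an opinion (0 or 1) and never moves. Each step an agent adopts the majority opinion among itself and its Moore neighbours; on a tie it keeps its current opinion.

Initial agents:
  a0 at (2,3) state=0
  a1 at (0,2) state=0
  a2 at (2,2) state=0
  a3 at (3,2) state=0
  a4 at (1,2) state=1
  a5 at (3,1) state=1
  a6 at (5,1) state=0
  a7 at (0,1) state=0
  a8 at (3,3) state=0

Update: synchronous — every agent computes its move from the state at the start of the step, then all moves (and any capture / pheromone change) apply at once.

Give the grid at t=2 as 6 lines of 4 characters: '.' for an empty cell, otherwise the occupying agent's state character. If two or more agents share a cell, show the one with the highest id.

t=1: a0@(2,3):0 a1@(0,2):0 a2@(2,2):0 a3@(3,2):0 a4@(1,2):0 a5@(3,1):0 a6@(5,1):0 a7@(0,1):0 a8@(3,3):0
t=2: (unchanged — steady state)

.00.
..0.
..00
.000
....
.0..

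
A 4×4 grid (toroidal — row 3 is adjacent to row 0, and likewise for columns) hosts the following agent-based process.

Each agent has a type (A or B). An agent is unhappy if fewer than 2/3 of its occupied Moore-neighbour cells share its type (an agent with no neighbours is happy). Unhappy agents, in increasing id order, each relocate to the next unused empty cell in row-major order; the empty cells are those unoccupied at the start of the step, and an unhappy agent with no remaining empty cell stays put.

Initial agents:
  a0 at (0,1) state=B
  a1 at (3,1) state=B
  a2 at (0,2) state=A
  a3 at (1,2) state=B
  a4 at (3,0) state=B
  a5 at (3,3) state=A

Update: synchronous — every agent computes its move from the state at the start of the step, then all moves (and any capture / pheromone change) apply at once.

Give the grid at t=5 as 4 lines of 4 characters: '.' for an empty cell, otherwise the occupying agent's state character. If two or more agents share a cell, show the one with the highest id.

t=1: a0@(0,1):B a1@(3,1):B a2@(0,0):A a3@(0,3):B a4@(3,0):B a5@(1,0):A
t=2: a0@(0,2):B a1@(3,1):B a2@(1,1):A a3@(1,2):B a4@(3,0):B a5@(1,3):A
t=3: a0@(0,0):B a1@(3,1):B a2@(0,1):A a3@(0,3):B a4@(3,0):B a5@(1,0):A
t=4: a0@(0,2):B a1@(3,1):B a2@(1,1):A a3@(0,3):B a4@(3,0):B a5@(1,2):A
t=5: a0@(0,0):B a1@(3,1):B a2@(0,1):A a3@(0,3):B a4@(3,0):B a5@(1,0):A

BA.B
A...
....
BB..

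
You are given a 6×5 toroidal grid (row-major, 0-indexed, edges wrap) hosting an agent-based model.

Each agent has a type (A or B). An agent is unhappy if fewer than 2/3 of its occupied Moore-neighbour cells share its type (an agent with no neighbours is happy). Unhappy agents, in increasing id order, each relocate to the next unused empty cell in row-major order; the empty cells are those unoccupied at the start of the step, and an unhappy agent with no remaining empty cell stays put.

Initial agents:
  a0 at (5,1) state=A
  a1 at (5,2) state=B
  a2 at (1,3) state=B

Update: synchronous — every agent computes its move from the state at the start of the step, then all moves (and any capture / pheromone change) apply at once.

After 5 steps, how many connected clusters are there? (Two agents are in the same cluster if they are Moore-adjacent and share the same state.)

t=1: a0@(0,0):A a1@(0,1):B a2@(1,3):B
t=2: a0@(0,2):A a1@(0,3):B a2@(1,3):B
t=3: a0@(0,0):A a1@(0,1):B a2@(0,4):B
t=4: a0@(0,2):A a1@(0,3):B a2@(1,0):B
t=5: a0@(0,0):A a1@(0,1):B a2@(1,0):B

2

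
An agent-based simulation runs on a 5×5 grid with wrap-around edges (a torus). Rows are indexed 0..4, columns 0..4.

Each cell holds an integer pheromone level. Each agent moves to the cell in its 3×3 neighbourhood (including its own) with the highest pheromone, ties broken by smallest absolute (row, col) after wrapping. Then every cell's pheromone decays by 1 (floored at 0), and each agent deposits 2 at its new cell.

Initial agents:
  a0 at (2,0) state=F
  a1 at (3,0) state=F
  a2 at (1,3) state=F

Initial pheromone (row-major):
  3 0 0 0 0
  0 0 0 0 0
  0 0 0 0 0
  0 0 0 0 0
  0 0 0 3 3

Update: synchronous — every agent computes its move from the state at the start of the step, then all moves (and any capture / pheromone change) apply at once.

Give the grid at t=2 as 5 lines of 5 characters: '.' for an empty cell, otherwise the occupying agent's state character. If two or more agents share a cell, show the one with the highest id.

F.F..
.....
.....
.....
....F

t=1: a0@(1,0) a1@(4,4) a2@(0,2) | pheromone: 2 0 2 0 0 / 2 0 0 0 0 / 0 0 0 0 0 / 0 0 0 0 0 / 0 0 0 2 4
t=2: a0@(0,0) a1@(4,4) a2@(0,2) | pheromone: 3 0 3 0 0 / 1 0 0 0 0 / 0 0 0 0 0 / 0 0 0 0 0 / 0 0 0 1 5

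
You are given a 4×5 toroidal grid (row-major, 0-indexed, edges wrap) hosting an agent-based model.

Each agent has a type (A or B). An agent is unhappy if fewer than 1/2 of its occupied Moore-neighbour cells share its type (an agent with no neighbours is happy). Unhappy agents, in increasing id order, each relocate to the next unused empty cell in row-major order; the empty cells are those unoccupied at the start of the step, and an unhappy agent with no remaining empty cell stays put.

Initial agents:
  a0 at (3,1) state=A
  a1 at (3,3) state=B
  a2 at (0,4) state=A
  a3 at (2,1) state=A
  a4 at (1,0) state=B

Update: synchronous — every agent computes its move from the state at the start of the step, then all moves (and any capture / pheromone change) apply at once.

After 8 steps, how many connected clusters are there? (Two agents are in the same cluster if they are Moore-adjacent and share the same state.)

t=1: a0@(3,1):A a1@(0,0):B a2@(0,1):A a3@(2,1):A a4@(0,2):B
t=2: a0@(3,1):A a1@(0,3):B a2@(0,4):A a3@(2,1):A a4@(1,0):B
t=3: a0@(3,1):A a1@(0,0):B a2@(0,1):A a3@(2,1):A a4@(0,2):B
t=4: a0@(3,1):A a1@(0,3):B a2@(0,4):A a3@(2,1):A a4@(1,0):B
t=5: a0@(3,1):A a1@(0,0):B a2@(0,1):A a3@(2,1):A a4@(0,2):B
t=6: a0@(3,1):A a1@(0,3):B a2@(0,4):A a3@(2,1):A a4@(1,0):B
t=7: a0@(3,1):A a1@(0,0):B a2@(0,1):A a3@(2,1):A a4@(0,2):B
t=8: a0@(3,1):A a1@(0,3):B a2@(0,4):A a3@(2,1):A a4@(1,0):B

4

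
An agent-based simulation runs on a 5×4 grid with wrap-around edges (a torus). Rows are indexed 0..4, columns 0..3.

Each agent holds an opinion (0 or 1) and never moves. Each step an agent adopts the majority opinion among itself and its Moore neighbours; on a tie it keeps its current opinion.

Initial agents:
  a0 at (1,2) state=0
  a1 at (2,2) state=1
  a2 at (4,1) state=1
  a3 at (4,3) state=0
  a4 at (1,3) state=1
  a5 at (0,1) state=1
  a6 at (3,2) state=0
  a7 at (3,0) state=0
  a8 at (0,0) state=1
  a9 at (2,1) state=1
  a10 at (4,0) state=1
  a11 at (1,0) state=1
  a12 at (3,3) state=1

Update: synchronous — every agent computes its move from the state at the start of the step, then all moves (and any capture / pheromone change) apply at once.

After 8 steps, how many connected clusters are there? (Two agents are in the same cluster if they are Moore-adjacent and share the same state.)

t=1: a0@(1,2):1 a1@(2,2):1 a2@(4,1):1 a3@(4,3):0 a4@(1,3):1 a5@(0,1):1 a6@(3,2):1 a7@(3,0):1 a8@(0,0):1 a9@(2,1):1 a10@(4,0):1 a11@(1,0):1 a12@(3,3):1
t=2: a0@(1,2):1 a1@(2,2):1 a2@(4,1):1 a3@(4,3):1 a4@(1,3):1 a5@(0,1):1 a6@(3,2):1 a7@(3,0):1 a8@(0,0):1 a9@(2,1):1 a10@(4,0):1 a11@(1,0):1 a12@(3,3):1
t=3: (unchanged — steady state)

1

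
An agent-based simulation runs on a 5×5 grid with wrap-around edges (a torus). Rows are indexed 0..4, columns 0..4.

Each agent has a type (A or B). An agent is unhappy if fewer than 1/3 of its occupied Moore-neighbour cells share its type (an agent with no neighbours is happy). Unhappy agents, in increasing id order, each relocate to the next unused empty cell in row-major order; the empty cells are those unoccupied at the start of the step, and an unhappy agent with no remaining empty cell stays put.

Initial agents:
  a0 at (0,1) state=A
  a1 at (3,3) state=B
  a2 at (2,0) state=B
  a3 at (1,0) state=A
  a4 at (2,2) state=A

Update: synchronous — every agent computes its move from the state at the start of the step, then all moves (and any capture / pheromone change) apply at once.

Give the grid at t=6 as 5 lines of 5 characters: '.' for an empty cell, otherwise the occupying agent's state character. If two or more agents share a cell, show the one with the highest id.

t=1: a0@(0,1):A a1@(0,0):B a2@(0,2):B a3@(1,0):A a4@(0,3):A
t=2: a0@(0,1):A a1@(0,4):B a2@(1,1):B a3@(1,0):A a4@(1,2):A
t=3: a0@(0,1):A a1@(0,0):B a2@(0,2):B a3@(1,0):A a4@(1,2):A
t=4: a0@(0,1):A a1@(0,3):B a2@(0,4):B a3@(1,0):A a4@(1,2):A
t=5: (unchanged — steady state)

.A.BB
A.A..
.....
.....
.....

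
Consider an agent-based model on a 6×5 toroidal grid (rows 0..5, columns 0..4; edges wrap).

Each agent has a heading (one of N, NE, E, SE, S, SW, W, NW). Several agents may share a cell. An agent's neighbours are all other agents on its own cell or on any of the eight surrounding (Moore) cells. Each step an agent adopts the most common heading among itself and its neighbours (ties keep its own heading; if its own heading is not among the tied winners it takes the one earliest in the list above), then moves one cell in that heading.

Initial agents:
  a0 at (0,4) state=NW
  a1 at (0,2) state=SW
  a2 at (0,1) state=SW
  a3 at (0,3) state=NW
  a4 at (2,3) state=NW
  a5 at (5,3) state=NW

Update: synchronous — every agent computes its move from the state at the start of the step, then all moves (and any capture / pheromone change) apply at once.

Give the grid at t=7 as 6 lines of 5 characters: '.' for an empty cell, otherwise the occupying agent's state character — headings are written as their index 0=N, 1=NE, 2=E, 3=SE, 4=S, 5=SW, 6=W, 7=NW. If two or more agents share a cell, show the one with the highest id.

.....
57..5
.....
.....
.7...
.77..

t=1: a0@(5,3):NW a1@(1,1):SW a2@(1,0):SW a3@(5,2):NW a4@(1,2):NW a5@(4,2):NW
t=2: a0@(4,2):NW a1@(2,0):SW a2@(2,4):SW a3@(4,1):NW a4@(0,1):NW a5@(3,1):NW
t=3: a0@(3,1):NW a1@(3,4):SW a2@(3,3):SW a3@(3,0):NW a4@(5,0):NW a5@(2,0):NW
t=4: a0@(2,0):NW a1@(4,3):SW a2@(4,2):SW a3@(2,4):NW a4@(4,4):NW a5@(1,4):NW
t=5: a0@(1,4):NW a1@(5,2):SW a2@(5,1):SW a3@(1,3):NW a4@(3,3):NW a5@(0,3):NW
t=6: a0@(0,3):NW a1@(0,1):SW a2@(0,0):SW a3@(0,2):NW a4@(2,2):NW a5@(5,2):NW
t=7: a0@(5,2):NW a1@(1,0):SW a2@(1,4):SW a3@(5,1):NW a4@(1,1):NW a5@(4,1):NW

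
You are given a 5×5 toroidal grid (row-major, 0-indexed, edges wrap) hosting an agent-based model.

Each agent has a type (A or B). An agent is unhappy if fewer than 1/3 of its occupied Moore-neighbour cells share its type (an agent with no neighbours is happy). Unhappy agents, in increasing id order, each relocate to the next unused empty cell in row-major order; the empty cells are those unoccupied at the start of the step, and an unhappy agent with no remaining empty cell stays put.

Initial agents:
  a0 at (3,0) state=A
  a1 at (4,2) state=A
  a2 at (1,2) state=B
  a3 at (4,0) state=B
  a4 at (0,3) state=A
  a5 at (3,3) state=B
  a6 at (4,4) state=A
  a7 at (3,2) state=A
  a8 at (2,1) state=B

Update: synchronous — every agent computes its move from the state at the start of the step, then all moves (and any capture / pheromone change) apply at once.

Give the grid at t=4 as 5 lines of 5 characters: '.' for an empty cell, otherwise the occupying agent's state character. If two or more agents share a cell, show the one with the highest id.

t=1: a0@(3,0):A a1@(4,2):A a2@(1,2):B a3@(0,0):B a4@(0,3):A a5@(0,1):B a6@(4,4):A a7@(3,2):A a8@(2,1):B
t=2: (unchanged — steady state)

BB.A.
..B..
.B...
A.A..
..A.A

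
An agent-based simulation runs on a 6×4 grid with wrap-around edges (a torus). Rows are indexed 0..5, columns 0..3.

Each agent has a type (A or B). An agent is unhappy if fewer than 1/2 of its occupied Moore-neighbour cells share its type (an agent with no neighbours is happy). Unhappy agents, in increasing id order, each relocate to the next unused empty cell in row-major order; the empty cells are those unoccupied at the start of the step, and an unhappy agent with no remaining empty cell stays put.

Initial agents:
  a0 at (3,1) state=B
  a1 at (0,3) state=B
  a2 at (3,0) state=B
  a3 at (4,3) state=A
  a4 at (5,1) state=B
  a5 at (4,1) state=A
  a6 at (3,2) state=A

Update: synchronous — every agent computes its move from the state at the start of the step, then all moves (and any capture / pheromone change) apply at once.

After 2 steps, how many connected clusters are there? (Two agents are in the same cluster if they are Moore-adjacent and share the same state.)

t=1: a0@(0,0):B a1@(0,3):B a2@(0,1):B a3@(4,3):A a4@(0,2):B a5@(1,0):A a6@(3,2):A
t=2: a0@(0,0):B a1@(0,3):B a2@(0,1):B a3@(4,3):A a4@(0,2):B a5@(1,1):A a6@(3,2):A

3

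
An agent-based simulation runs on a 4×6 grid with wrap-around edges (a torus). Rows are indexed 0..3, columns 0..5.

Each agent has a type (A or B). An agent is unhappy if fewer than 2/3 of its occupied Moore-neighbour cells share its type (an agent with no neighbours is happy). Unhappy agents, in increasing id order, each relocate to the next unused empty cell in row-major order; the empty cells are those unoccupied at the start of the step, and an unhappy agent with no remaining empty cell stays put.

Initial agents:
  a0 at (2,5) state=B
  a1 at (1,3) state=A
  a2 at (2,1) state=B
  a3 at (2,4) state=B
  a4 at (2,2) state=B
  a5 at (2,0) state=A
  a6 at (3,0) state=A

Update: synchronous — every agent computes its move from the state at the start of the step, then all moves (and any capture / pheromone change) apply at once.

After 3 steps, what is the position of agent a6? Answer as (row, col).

(0, 4)

t=1: a0@(0,0):B a1@(0,1):A a2@(0,2):B a3@(0,3):B a4@(0,4):B a5@(0,5):A a6@(1,0):A
t=2: a0@(1,1):B a1@(1,2):A a2@(1,3):B a3@(0,3):B a4@(1,4):B a5@(1,5):A a6@(1,0):A
t=3: a0@(0,0):B a1@(0,1):A a2@(1,3):B a3@(0,3):B a4@(1,4):B a5@(0,2):A a6@(0,4):A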